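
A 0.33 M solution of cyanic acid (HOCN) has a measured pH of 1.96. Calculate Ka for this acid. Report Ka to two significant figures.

Ka = 3.8 × 10^-4

[H+] = 10^(-1.96) = 1.10 × 10^-2 M
At equilibrium [HA] = 0.33 − 1.10 × 10^-2 = 3.19 × 10^-1 M
Ka = [H+][A-]/[HA] = (1.10 × 10^-2)² / 3.19 × 10^-1 = 3.8 × 10^-4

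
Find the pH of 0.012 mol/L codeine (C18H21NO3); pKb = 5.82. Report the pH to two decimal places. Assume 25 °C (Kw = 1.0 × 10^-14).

pH = 10.13

C18H21NO3 + H2O ⇌ C18H22NO3+ + OH-
Kb = 10^(−5.82) = 1.51 × 10^-6
Kb = [OH-]²/(0.012 − [OH-]) = 1.51 × 10^-6
Since Kb ≪ C₀, [OH-] ≈ √(Kb·C₀) = 1.35 × 10^-4 M.
pOH = −log(1.35 × 10^-4) = 3.87; pH = 14.00 − 3.87 = 10.13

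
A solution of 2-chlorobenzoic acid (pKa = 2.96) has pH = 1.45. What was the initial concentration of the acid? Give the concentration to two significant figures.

C₀ = 1.2 M

[H+] = 10^(-1.45) = 3.55 × 10^-2 M = x
Ka = 10^(−2.96) = 1.10 × 10^-3
Ka = x²/(C₀ − x) ⇒ C₀ = x + x²/Ka
C₀ = 3.55 × 10^-2 + (3.55 × 10^-2)²/(1.10 × 10^-3) = 1.18 M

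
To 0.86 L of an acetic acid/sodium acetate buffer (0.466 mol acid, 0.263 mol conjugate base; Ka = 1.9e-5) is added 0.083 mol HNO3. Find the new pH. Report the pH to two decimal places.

pH = 4.24

Added H+ converts CH3COO- to CH3COOH: CH3COOH → 0.549 mol, CH3COO- → 0.18 mol.
pKa = −log(1.9 × 10^-5) = 4.721
pH = pKa + log(n_CH3COO-/n_CH3COOH) = 4.721 + log(0.18/0.549) = 4.721 + (-0.484)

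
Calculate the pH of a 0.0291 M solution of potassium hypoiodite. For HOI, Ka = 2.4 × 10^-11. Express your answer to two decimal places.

OI- is the conjugate base of the weak acid HOI.
Kb = Kw/Ka = 1.0×10^-14 / 2.4 × 10^-11 = 4.17 × 10^-4
From the ICE table, Kb = [OH-]²/(0.0291 − [OH-]) = 4.17 × 10^-4.
Here C₀/Kb ≈ 69.8, so the small-[OH-] approximation fails. Use the quadratic:
[OH-] = (−Kb + √(Kb² + 4·Kb·C₀))/2 = 3.28 × 10^-3 M
pOH = −log(3.28 × 10^-3) = 2.48; pH = 14.00 − 2.48 = 11.52

pH = 11.52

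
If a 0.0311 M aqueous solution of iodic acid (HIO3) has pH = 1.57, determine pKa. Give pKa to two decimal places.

pKa = 0.76

[H+] = 10^(-1.57) = 2.69 × 10^-2 M
At equilibrium [HA] = 0.0311 − 2.69 × 10^-2 = 4.20 × 10^-3 M
Ka = [H+][A-]/[HA] = (2.69 × 10^-2)² / 4.20 × 10^-3 = 1.72 × 10^-1
pKa = -log(1.72 × 10^-1) = 0.76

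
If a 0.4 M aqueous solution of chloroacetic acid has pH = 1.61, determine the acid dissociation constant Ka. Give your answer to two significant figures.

[H+] = 10^(-1.61) = 2.45 × 10^-2 M
At equilibrium [HA] = 0.4 − 2.45 × 10^-2 = 3.76 × 10^-1 M
Ka = [H+][A-]/[HA] = (2.45 × 10^-2)² / 3.76 × 10^-1 = 1.6 × 10^-3

Ka = 1.6 × 10^-3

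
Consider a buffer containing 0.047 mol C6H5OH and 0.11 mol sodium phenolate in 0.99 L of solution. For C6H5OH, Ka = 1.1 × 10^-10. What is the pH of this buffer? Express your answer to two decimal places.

pH = 10.33

pKa = −log(1.1 × 10^-10) = 9.959
pH = pKa + log([A⁻]/[HA]) = 9.959 + log(0.11/0.047)
pH = 9.959 + (+0.369) = 10.33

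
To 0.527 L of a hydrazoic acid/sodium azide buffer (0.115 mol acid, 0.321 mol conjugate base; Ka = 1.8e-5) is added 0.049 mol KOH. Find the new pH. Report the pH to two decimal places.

pH = 5.49

OH- converts HN3 to N3-: HN3 → 0.066 mol, N3- → 0.37 mol.
pKa = −log(1.8 × 10^-5) = 4.745
pH = pKa + log([A⁻]/[HA]) = 4.745 + log(0.37/0.066) = 4.745 +0.749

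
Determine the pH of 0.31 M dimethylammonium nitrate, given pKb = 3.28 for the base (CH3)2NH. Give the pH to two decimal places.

pH = 5.61

(CH3)2NH2+ is the conjugate acid of the weak base (CH3)2NH.
Kb = 10^(−3.28) = 5.25 × 10^-4
Ka = Kw/Kb = 1.0×10^-14 / 5.25 × 10^-4 = 1.90 × 10^-11
Ka = [H+]²/(0.31 − [H+]) = 1.90 × 10^-11
Neglecting [H+] in the denominator: [H+] = √(1.90 × 10^-11 × 0.31) = 2.43 × 10^-6 M
Check: 0.00078% ionized — well under 5%, approximation valid.
pH = −log(2.43 × 10^-6) = 5.61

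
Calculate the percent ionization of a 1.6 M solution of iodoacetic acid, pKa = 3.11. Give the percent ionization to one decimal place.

ICH2COOH ⇌ ICH2COO- + H+; let x = [H+] at equilibrium.
Ka = 10^(−3.11) = 7.76 × 10^-4
x ≈ √(Ka·C₀) = √(7.76 × 10^-4 × 1.6) = 3.52 × 10^-2 M
Fraction ionized = 3.52 × 10^-2 / 1.6 = 0.0220 → 2.2%

2.2%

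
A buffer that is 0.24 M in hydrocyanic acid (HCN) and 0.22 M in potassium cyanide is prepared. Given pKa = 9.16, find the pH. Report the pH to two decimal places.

pH = 9.12

Using pH = pKa + log([base]/[acid]) with [base]/[acid] = 0.22/0.24:
pH = 9.16 + (-0.038) = 9.12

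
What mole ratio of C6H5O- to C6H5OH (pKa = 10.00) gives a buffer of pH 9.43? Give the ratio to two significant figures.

ratio = 0.27

pH = pKa + log(r) ⇒ log(r) = 9.43 − 10.00 = -0.57
r = [C6H5O-]/[C6H5OH] = 10^(-0.57) = 0.269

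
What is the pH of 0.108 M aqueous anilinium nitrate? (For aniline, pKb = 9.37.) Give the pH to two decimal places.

C6H5NH3+ is the conjugate acid of the weak base C6H5NH2.
Kb = 10^(−9.37) = 4.27 × 10^-10
Ka = Kw/Kb = 1.0×10^-14 / 4.27 × 10^-10 = 2.34 × 10^-5
Ka = [H+]²/(0.108 − [H+]) = 2.34 × 10^-5
Assume [H+] ≪ 0.108: [H+] ≈ √(2.34 × 10^-5 × 0.108) = 1.59 × 10^-3 M
pH = −log[H+] = −log(1.59 × 10^-3) = 2.80

pH = 2.80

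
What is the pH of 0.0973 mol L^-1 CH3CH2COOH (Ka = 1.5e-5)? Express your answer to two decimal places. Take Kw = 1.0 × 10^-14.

CH3CH2COOH ⇌ CH3CH2COO- + H+
Ka = [H+]²/(0.0973 − [H+]) = 1.5 × 10^-5
Since Ka ≪ C₀, [H+] ≈ √(Ka·C₀) = 1.21 × 10^-3 M.
Check: 1.2% ionized — well under 5%, approximation valid.
pH = −log[H+] = −log(1.21 × 10^-3) = 2.92

pH = 2.92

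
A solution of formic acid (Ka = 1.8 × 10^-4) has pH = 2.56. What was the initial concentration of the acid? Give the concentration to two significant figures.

[H+] = 10^(-2.56) = 2.75 × 10^-3 M = x
Ka = x²/(C₀ − x) ⇒ C₀ = x + x²/Ka
C₀ = 2.75 × 10^-3 + (2.75 × 10^-3)²/(1.8 × 10^-4) = 4.48 × 10^-2 M

C₀ = 4.5 × 10^-2 M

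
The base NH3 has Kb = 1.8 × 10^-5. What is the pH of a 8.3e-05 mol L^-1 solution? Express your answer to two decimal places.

NH3 + H2O ⇌ NH4+ + OH-
Kb = [OH-]²/(8.3e-05 − [OH-]) = 1.8 × 10^-5
[OH-] is not negligible relative to C₀; solve [OH-]² + 1.8e-05·[OH-] − 1.49e-09 = 0.
[OH-] = [−1.8e-05 + √(1.8e-05² + 5.98e-09)]/2 = 3.07 × 10^-5 M
pOH = −log(3.07 × 10^-5) = 4.51; pH = 14.00 − 4.51 = 9.49

pH = 9.49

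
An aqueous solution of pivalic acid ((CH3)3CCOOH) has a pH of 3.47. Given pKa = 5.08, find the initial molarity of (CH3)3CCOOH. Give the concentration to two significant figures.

[H+] = 10^(-3.47) = 3.39 × 10^-4 M = x
Ka = 10^(−5.08) = 8.32 × 10^-6
Ka = x²/(C₀ − x) ⇒ C₀ = x + x²/Ka
C₀ = 3.39 × 10^-4 + (3.39 × 10^-4)²/(8.32 × 10^-6) = 1.42 × 10^-2 M

C₀ = 1.4 × 10^-2 M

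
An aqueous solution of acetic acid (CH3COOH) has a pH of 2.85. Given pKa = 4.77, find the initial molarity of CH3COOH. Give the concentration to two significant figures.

[H+] = 10^(-2.85) = 1.41 × 10^-3 M = x
Ka = 10^(−4.77) = 1.70 × 10^-5
Ka = x²/(C₀ − x) ⇒ C₀ = x + x²/Ka
C₀ = 1.41 × 10^-3 + (1.41 × 10^-3)²/(1.70 × 10^-5) = 1.18 × 10^-1 M

C₀ = 1.2 × 10^-1 M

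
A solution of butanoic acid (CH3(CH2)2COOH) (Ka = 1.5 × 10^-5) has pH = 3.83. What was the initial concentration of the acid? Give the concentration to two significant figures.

[H+] = 10^(-3.83) = 1.48 × 10^-4 M = x
Ka = x²/(C₀ − x) ⇒ C₀ = x + x²/Ka
C₀ = 1.48 × 10^-4 + (1.48 × 10^-4)²/(1.5 × 10^-5) = 1.61 × 10^-3 M

C₀ = 1.6 × 10^-3 M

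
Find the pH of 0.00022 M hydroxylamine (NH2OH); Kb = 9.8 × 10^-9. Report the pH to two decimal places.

NH2OH + H2O ⇌ NH3OH+ + OH-
From the ICE table, Kb = [OH-]²/(0.00022 − [OH-]) = 9.8 × 10^-9.
Since Kb ≪ C₀, [OH-] ≈ √(Kb·C₀) = 1.47 × 10^-6 M.
Check: 0.67% ionized — well under 5%, approximation valid.
pOH = −log(1.47 × 10^-6) = 5.83; pH = 14.00 − 5.83 = 8.17

pH = 8.17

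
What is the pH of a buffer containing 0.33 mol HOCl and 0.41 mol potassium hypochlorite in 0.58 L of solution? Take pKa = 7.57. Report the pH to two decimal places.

pH = pKa + log([A⁻]/[HA]) = 7.57 + log(0.41/0.33)
pH = 7.57 + (+0.094) = 7.66

pH = 7.66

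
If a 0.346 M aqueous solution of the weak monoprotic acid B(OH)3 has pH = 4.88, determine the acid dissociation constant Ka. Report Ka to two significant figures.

[H+] = 10^(-4.88) = 1.32 × 10^-5 M
At equilibrium [HA] = 0.346 − 1.32 × 10^-5 = 3.46 × 10^-1 M
Ka = [H+][A-]/[HA] = (1.32 × 10^-5)² / 3.46 × 10^-1 = 5.0 × 10^-10

Ka = 5.0 × 10^-10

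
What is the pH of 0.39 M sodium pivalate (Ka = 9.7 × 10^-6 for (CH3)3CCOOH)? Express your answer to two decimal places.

(CH3)3CCOO- is the conjugate base of the weak acid (CH3)3CCOOH.
Kb = Kw/Ka = 1.0×10^-14 / 9.7 × 10^-6 = 1.03 × 10^-9
From the ICE table, Kb = x²/(0.39 − x) = 1.03 × 10^-9.
Assume x ≪ 0.39: x ≈ √(1.03 × 10^-9 × 0.39) = 2.00 × 10^-5 M
Check: 0.0051% ionized — well under 5%, approximation valid.
pOH = 4.70, so pH = 14.00 − pOH = 9.30

pH = 9.30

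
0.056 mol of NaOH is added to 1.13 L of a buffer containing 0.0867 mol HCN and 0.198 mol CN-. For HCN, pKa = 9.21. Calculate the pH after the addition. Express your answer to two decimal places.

pH = 10.13

OH- converts HCN to CN-: HCN → 0.0307 mol, CN- → 0.254 mol.
pH = pKa + log([A⁻]/[HA]) = 9.21 + log(0.254/0.0307) = 9.21 +0.918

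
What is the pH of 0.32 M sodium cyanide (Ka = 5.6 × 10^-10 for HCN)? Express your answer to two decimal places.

CN- is the conjugate base of the weak acid HCN.
Kb = Kw/Ka = 1.0×10^-14 / 5.6 × 10^-10 = 1.79 × 10^-5
From the ICE table, Kb = x²/(0.32 − x) = 1.79 × 10^-5.
Assume x ≪ 0.32: x ≈ √(1.79 × 10^-5 × 0.32) = 2.39 × 10^-3 M
pOH = 2.62, so pH = 14.00 − pOH = 11.38

pH = 11.38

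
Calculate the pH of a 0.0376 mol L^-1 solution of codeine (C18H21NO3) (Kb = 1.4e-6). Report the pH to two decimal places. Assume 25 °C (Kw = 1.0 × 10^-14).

pH = 10.36

C18H21NO3 + H2O ⇌ C18H22NO3+ + OH-
Kb = x²/(0.0376 − x) = 1.4 × 10^-6
Assume x ≪ 0.0376: x ≈ √(1.4 × 10^-6 × 0.0376) = 2.29 × 10^-4 M
(x/C₀ = 0.61% < 5%, so the approximation holds.)
pOH = 3.64, so pH = 14.00 − pOH = 10.36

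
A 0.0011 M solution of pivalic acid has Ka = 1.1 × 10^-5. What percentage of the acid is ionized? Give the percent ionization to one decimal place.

9.5%

(CH3)3CCOOH ⇌ (CH3)3CCOO- + H+; let x = [H+] at equilibrium.
Solve x² + 1.1e-05x − 1.21e-08 = 0 → x = 1.05 × 10^-4 M
Fraction ionized = 1.05 × 10^-4 / 0.0011 = 0.0955 → 9.5%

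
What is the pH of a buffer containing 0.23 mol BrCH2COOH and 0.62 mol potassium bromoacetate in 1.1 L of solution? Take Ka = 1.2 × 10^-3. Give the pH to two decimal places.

pH = 3.35

pKa = −log(1.2 × 10^-3) = 2.921
Using pH = pKa + log([base]/[acid]) with [base]/[acid] = 0.62/0.23:
pH = 2.921 + (+0.431) = 3.35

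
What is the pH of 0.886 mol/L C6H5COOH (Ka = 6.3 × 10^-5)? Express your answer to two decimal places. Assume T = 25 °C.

pH = 2.13

C6H5COOH ⇌ C6H5COO- + H+
Ka = [H+]²/(0.886 − [H+]) = 6.3 × 10^-5
Neglecting [H+] in the denominator: [H+] = √(6.3 × 10^-5 × 0.886) = 7.47 × 10^-3 M
pH = −log[H+] = −log(7.47 × 10^-3) = 2.13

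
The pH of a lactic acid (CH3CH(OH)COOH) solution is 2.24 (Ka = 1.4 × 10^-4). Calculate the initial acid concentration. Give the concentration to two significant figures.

[H+] = 10^(-2.24) = 5.75 × 10^-3 M = x
Ka = x²/(C₀ − x) ⇒ C₀ = x + x²/Ka
C₀ = 5.75 × 10^-3 + (5.75 × 10^-3)²/(1.4 × 10^-4) = 2.42 × 10^-1 M

C₀ = 2.4 × 10^-1 M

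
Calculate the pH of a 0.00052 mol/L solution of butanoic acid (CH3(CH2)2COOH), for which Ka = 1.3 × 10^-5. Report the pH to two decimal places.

CH3(CH2)2COOH ⇌ CH3(CH2)2COO- + H+
Let x = [H+] at equilibrium. Ka = x²/(0.00052 − x).
x is not negligible relative to C₀; solve x² + 1.3e-05·x − 6.76e-09 = 0.
x = [−1.3e-05 + √(1.3e-05² + 2.7e-08)]/2 = 7.60 × 10^-5 M
pH = −log(7.60 × 10^-5) = 4.12

pH = 4.12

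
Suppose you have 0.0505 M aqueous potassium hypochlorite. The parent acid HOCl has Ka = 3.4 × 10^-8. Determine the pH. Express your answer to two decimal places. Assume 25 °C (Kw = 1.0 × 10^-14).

OCl- is the conjugate base of the weak acid HOCl.
Kb = Kw/Ka = 1.0×10^-14 / 3.4 × 10^-8 = 2.94 × 10^-7
Kb = [OH-]²/(0.0505 − [OH-]) = 2.94 × 10^-7
Assume [OH-] ≪ 0.0505: [OH-] ≈ √(2.94 × 10^-7 × 0.0505) = 1.22 × 10^-4 M
pOH = 3.91, so pH = 14.00 − pOH = 10.09

pH = 10.09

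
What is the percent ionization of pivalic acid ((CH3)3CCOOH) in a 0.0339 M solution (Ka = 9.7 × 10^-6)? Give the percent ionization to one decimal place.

1.7%

(CH3)3CCOOH ⇌ (CH3)3CCOO- + H+; let x = [H+] at equilibrium.
x ≈ √(Ka·C₀) = √(9.7 × 10^-6 × 0.0339) = 5.73 × 10^-4 M
% ionization = x/C₀ × 100% = 5.73 × 10^-4/0.0339 × 100% = 1.7%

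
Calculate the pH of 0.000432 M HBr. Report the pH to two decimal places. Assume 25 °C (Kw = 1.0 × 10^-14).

pH = 3.36

HBr is a strong acid and dissociates completely, so [H+] = 0.000432 M.
pH = -log(0.000432) = 3.36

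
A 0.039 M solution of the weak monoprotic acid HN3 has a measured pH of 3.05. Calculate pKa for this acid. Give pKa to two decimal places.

[H+] = 10^(-3.05) = 8.91 × 10^-4 M
At equilibrium [HA] = 0.039 − 8.91 × 10^-4 = 3.81 × 10^-2 M
Ka = [H+][A-]/[HA] = (8.91 × 10^-4)² / 3.81 × 10^-2 = 2.08 × 10^-5
pKa = -log(2.08 × 10^-5) = 4.68

pKa = 4.68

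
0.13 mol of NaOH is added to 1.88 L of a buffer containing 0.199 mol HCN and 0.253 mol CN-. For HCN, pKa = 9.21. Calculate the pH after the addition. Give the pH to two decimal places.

pH = 9.95

OH- converts HCN to CN-: HCN → 0.069 mol, CN- → 0.383 mol.
Henderson–Hasselbalch with mole ratio 0.383/0.069: pH = 9.21 + (+0.744)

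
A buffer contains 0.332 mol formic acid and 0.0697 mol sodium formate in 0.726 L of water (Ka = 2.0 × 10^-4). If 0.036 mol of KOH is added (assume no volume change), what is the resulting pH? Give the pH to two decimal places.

pH = 3.25

OH- converts HCOOH to HCOO-: HCOOH → 0.296 mol, HCOO- → 0.106 mol.
pKa = −log(2.0 × 10^-4) = 3.699
pH = pKa + log(n_HCOO-/n_HCOOH) = 3.699 + log(0.106/0.296) = 3.699 + (-0.446)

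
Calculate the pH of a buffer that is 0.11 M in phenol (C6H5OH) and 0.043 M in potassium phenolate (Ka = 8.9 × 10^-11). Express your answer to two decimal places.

pKa = −log(8.9 × 10^-11) = 10.051
Using pH = pKa + log([base]/[acid]) with [base]/[acid] = 0.043/0.11:
pH = 10.051 + (-0.408) = 9.64

pH = 9.64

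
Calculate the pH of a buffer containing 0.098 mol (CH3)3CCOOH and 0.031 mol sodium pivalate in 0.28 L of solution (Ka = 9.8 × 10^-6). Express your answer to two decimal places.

pKa = −log(9.8 × 10^-6) = 5.009
Henderson–Hasselbalch: pH = pKa + log([(CH3)3CCOO-]/[(CH3)3CCOOH]) = 5.009 + log(0.031/0.098)
pH = 5.009 + (-0.500) = 4.51

pH = 4.51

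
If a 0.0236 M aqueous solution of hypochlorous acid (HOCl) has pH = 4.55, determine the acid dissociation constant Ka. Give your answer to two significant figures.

[H+] = 10^(-4.55) = 2.82 × 10^-5 M
At equilibrium [HA] = 0.0236 − 2.82 × 10^-5 = 2.36 × 10^-2 M
Ka = [H+][A-]/[HA] = (2.82 × 10^-5)² / 2.36 × 10^-2 = 3.4 × 10^-8

Ka = 3.4 × 10^-8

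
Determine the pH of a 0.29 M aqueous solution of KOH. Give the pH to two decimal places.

KOH is a strong base; [OH-] = 0.29 M.
pOH = -log(0.29) = 0.54
pH = 14.00 - 0.54 = 13.46

pH = 13.46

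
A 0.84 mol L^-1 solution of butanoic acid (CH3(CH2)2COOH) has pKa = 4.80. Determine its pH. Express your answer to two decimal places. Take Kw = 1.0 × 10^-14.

CH3(CH2)2COOH ⇌ CH3(CH2)2COO- + H+
Ka = 10^(−4.80) = 1.58 × 10^-5
From the ICE table, Ka = [H+]²/(0.84 − [H+]) = 1.58 × 10^-5.
Since Ka ≪ C₀, [H+] ≈ √(Ka·C₀) = 3.64 × 10^-3 M.
Check: 0.43% ionized — well under 5%, approximation valid.
pH = −log(3.64 × 10^-3) = 2.44

pH = 2.44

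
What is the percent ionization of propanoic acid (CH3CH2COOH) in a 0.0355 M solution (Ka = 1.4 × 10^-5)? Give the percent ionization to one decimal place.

CH3CH2COOH ⇌ CH3CH2COO- + H+; let x = [H+] at equilibrium.
x ≈ √(Ka·C₀) = √(1.4 × 10^-5 × 0.0355) = 7.05 × 10^-4 M
% ionization = x/C₀ × 100% = 7.05 × 10^-4/0.0355 × 100% = 2.0%

2.0%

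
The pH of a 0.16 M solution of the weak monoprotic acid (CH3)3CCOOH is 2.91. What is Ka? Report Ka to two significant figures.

Ka = 9.5 × 10^-6

[H+] = 10^(-2.91) = 1.23 × 10^-3 M
At equilibrium [HA] = 0.16 − 1.23 × 10^-3 = 1.59 × 10^-1 M
Ka = [H+][A-]/[HA] = (1.23 × 10^-3)² / 1.59 × 10^-1 = 9.5 × 10^-6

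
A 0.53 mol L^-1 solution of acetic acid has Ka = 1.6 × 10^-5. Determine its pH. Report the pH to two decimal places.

pH = 2.54

CH3COOH ⇌ CH3COO- + H+
From the ICE table, Ka = [H+]²/(0.53 − [H+]) = 1.6 × 10^-5.
Neglecting [H+] in the denominator: [H+] = √(1.6 × 10^-5 × 0.53) = 2.91 × 10^-3 M
([H+]/C₀ = 0.55% < 5%, so the approximation holds.)
pH = −log(2.91 × 10^-3) = 2.54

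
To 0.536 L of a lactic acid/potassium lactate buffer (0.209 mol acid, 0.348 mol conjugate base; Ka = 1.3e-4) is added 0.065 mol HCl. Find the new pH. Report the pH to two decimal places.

pH = 3.90

Added H+ converts CH3CH(OH)COO- to CH3CH(OH)COOH: CH3CH(OH)COOH → 0.274 mol, CH3CH(OH)COO- → 0.283 mol.
pKa = −log(1.3 × 10^-4) = 3.886
pH = pKa + log([A⁻]/[HA]) = 3.886 + log(0.283/0.274) = 3.886 +0.014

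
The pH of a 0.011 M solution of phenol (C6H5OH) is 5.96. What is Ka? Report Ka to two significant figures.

[H+] = 10^(-5.96) = 1.10 × 10^-6 M
At equilibrium [HA] = 0.011 − 1.10 × 10^-6 = 1.10 × 10^-2 M
Ka = [H+][A-]/[HA] = (1.10 × 10^-6)² / 1.10 × 10^-2 = 1.1 × 10^-10

Ka = 1.1 × 10^-10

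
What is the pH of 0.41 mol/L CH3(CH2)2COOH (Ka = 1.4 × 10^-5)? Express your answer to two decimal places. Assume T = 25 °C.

pH = 2.62

CH3(CH2)2COOH ⇌ CH3(CH2)2COO- + H+
Ka = x²/(0.41 − x) = 1.4 × 10^-5
Assume x ≪ 0.41: x ≈ √(1.4 × 10^-5 × 0.41) = 2.40 × 10^-3 M
Check: 0.58% ionized — well under 5%, approximation valid.
pH = −log[H+] = −log(2.40 × 10^-3) = 2.62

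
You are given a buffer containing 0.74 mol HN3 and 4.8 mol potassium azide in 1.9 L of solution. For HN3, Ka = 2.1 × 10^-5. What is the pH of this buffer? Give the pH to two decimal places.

pH = 5.49

pKa = −log(2.1 × 10^-5) = 4.678
pH = pKa + log([A⁻]/[HA]) = 4.678 + log(4.8/0.74)
pH = 4.678 + (+0.812) = 5.49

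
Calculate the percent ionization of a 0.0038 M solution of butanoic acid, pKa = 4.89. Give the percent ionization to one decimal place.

CH3(CH2)2COOH ⇌ CH3(CH2)2COO- + H+; let x = [H+] at equilibrium.
Ka = 10^(−4.89) = 1.29 × 10^-5
Ka = x²/(C₀ − x); solving the quadratic gives x = 2.15 × 10^-4 M.
% ionization = x/C₀ × 100% = 2.15 × 10^-4/0.0038 × 100% = 5.7%

5.7%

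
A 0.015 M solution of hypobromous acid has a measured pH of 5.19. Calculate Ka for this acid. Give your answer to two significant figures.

[H+] = 10^(-5.19) = 6.46 × 10^-6 M
At equilibrium [HA] = 0.015 − 6.46 × 10^-6 = 1.50 × 10^-2 M
Ka = [H+][A-]/[HA] = (6.46 × 10^-6)² / 1.50 × 10^-2 = 2.8 × 10^-9

Ka = 2.8 × 10^-9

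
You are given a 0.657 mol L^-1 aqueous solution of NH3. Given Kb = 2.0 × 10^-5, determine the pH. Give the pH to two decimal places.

pH = 11.56

NH3 + H2O ⇌ NH4+ + OH-
Kb = [OH-]²/(0.657 − [OH-]) = 2.0 × 10^-5
Neglecting [OH-] in the denominator: [OH-] = √(2.0 × 10^-5 × 0.657) = 3.62 × 10^-3 M
pOH = −log(3.62 × 10^-3) = 2.44; pH = 14.00 − 2.44 = 11.56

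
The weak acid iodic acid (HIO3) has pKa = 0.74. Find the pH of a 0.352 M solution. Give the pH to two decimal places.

HIO3 ⇌ IO3- + H+
Ka = 10^(−0.74) = 1.82 × 10^-1
Ka = x²/(0.352 − x) = 1.82 × 10^-1
Here C₀/Ka ≈ 1.93, so the small-x approximation fails. Use the quadratic:
x = [−0.182 + √(0.182² + 0.256)]/2 = 1.78 × 10^-1 M
pH = −log(1.78 × 10^-1) = 0.75

pH = 0.75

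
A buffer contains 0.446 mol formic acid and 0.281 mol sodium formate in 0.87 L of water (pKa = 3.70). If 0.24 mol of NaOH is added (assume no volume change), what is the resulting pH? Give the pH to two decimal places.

pH = 4.10

OH- converts HCOOH to HCOO-: HCOOH → 0.206 mol, HCOO- → 0.521 mol.
Henderson–Hasselbalch with mole ratio 0.521/0.206: pH = 3.70 + (+0.403)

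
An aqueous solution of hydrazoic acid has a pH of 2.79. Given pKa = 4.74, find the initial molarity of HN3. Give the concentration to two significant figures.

C₀ = 1.5 × 10^-1 M

[H+] = 10^(-2.79) = 1.62 × 10^-3 M = x
Ka = 10^(−4.74) = 1.82 × 10^-5
Ka = x²/(C₀ − x) ⇒ C₀ = x + x²/Ka
C₀ = 1.62 × 10^-3 + (1.62 × 10^-3)²/(1.82 × 10^-5) = 1.46 × 10^-1 M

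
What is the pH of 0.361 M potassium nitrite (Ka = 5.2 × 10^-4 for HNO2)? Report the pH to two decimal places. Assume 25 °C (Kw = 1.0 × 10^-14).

NO2- is the conjugate base of the weak acid HNO2.
Kb = Kw/Ka = 1.0×10^-14 / 5.2 × 10^-4 = 1.92 × 10^-11
Let x = [OH-] at equilibrium. Kb = x²/(0.361 − x).
Since Kb ≪ C₀, x ≈ √(Kb·C₀) = 2.63 × 10^-6 M.
(x/C₀ = 0.00073% < 5%, so the approximation holds.)
pOH = 5.58, so pH = 14.00 − pOH = 8.42

pH = 8.42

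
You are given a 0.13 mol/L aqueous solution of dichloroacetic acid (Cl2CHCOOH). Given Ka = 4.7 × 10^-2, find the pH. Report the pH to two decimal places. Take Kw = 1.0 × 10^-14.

Cl2CHCOOH ⇌ Cl2CHCOO- + H+
Ka = x²/(0.13 − x) = 4.7 × 10^-2
x is not negligible relative to C₀; solve x² + 0.047·x − 0.00611 = 0.
x = [−0.047 + √(0.047² + 0.0244)]/2 = 5.81 × 10^-2 M
pH = −log[H+] = −log(5.81 × 10^-2) = 1.24

pH = 1.24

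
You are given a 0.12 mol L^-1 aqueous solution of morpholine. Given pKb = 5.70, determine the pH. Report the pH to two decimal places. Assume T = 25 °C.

pH = 10.69

C4H8ONH + H2O ⇌ C4H8ONH2+ + OH-
Kb = 10^(−5.70) = 2.00 × 10^-6
Let x = [OH-] at equilibrium. Kb = x²/(0.12 − x).
Neglecting x in the denominator: x = √(2.00 × 10^-6 × 0.12) = 4.90 × 10^-4 M
pOH = 3.31, so pH = 14.00 − pOH = 10.69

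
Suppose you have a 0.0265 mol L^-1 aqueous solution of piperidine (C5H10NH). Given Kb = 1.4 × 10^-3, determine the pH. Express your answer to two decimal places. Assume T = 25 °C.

pH = 11.73

C5H10NH + H2O ⇌ C5H10NH2+ + OH-
Kb = [OH-]²/(0.0265 − [OH-]) = 1.4 × 10^-3
Here C₀/Kb ≈ 18.9, so the small-[OH-] approximation fails. Use the quadratic:
[OH-] = (−Kb + √(Kb² + 4·Kb·C₀))/2 = 5.43 × 10^-3 M
pOH = −log(5.43 × 10^-3) = 2.27; pH = 14.00 − 2.27 = 11.73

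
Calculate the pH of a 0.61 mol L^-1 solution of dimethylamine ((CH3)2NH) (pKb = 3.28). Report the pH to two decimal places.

(CH3)2NH + H2O ⇌ (CH3)2NH2+ + OH-
Kb = 10^(−3.28) = 5.25 × 10^-4
Kb = [OH-]²/(0.61 − [OH-]) = 5.25 × 10^-4
Neglecting [OH-] in the denominator: [OH-] = √(5.25 × 10^-4 × 0.61) = 1.79 × 10^-2 M
Check: 2.9% ionized — well under 5%, approximation valid.
pOH = 1.75, so pH = 14.00 − pOH = 12.25

pH = 12.25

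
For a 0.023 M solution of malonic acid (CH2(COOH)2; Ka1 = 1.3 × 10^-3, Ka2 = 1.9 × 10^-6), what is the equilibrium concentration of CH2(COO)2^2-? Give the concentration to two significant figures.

First ionization gives [H+] ≈ [CH2(COOH)COO-] = 4.86 × 10^-3 M.
Second step: Ka2 = [H+][CH2(COO)2^2-]/[CH2(COOH)COO-] ≈ [CH2(COO)2^2-] (since [H+] ≈ [CH2(COOH)COO-]).
So [CH2(COO)2^2-] ≈ Ka2.

1.9 × 10^-6 M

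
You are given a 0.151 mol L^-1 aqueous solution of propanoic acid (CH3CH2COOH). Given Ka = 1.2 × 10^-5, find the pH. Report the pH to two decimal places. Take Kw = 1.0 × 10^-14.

CH3CH2COOH ⇌ CH3CH2COO- + H+
Ka = [H+]²/(0.151 − [H+]) = 1.2 × 10^-5
Assume [H+] ≪ 0.151: [H+] ≈ √(1.2 × 10^-5 × 0.151) = 1.35 × 10^-3 M
pH = −log(1.35 × 10^-3) = 2.87

pH = 2.87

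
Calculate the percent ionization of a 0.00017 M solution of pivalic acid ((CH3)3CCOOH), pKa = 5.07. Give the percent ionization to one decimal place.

(CH3)3CCOOH ⇌ (CH3)3CCOO- + H+; let x = [H+] at equilibrium.
Ka = 10^(−5.07) = 8.51 × 10^-6
Ka = x²/(C₀ − x); solving the quadratic gives x = 3.40 × 10^-5 M.
% ionization = x/C₀ × 100% = 3.40 × 10^-5/0.00017 × 100% = 20.0%

20.0%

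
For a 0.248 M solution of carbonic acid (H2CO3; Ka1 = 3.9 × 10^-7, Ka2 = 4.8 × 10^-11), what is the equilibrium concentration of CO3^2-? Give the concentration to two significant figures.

First ionization gives [H+] ≈ [HCO3-] = 3.11 × 10^-4 M.
Second step: Ka2 = [H+][CO3^2-]/[HCO3-] ≈ [CO3^2-] (since [H+] ≈ [HCO3-]).
So [CO3^2-] ≈ Ka2.

4.8 × 10^-11 M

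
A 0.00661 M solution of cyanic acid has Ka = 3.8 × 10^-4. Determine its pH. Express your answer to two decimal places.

HOCN ⇌ OCN- + H+
From the ICE table, Ka = x²/(0.00661 − x) = 3.8 × 10^-4.
x is not negligible relative to C₀; solve x² + 0.00038·x − 2.51e-06 = 0.
x = [−0.00038 + √(0.00038² + 1e-05)]/2 = 1.41 × 10^-3 M
pH = −log[H+] = −log(1.41 × 10^-3) = 2.85

pH = 2.85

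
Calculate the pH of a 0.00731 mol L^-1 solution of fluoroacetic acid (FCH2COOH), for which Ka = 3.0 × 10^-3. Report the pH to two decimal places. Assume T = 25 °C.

FCH2COOH ⇌ FCH2COO- + H+
From the ICE table, Ka = x²/(0.00731 − x) = 3.0 × 10^-3.
x is not negligible relative to C₀; solve x² + 0.003·x − 2.19e-05 = 0.
x = [−0.003 + √(0.003² + 8.77e-05)]/2 = 3.42 × 10^-3 M
pH = −log(3.42 × 10^-3) = 2.47

pH = 2.47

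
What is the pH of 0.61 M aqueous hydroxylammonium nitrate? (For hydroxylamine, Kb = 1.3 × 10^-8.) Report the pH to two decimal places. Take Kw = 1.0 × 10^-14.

NH3OH+ is the conjugate acid of the weak base NH2OH.
Ka = Kw/Kb = 1.0×10^-14 / 1.3 × 10^-8 = 7.69 × 10^-7
Ka = x²/(0.61 − x) = 7.69 × 10^-7
Neglecting x in the denominator: x = √(7.69 × 10^-7 × 0.61) = 6.85 × 10^-4 M
Check: 0.11% ionized — well under 5%, approximation valid.
pH = −log(6.85 × 10^-4) = 3.16

pH = 3.16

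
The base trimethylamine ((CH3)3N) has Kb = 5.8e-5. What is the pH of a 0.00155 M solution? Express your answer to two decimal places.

(CH3)3N + H2O ⇌ (CH3)3NH+ + OH-
From the ICE table, Kb = x²/(0.00155 − x) = 5.8 × 10^-5.
x is not negligible relative to C₀; solve x² + 5.8e-05·x − 8.99e-08 = 0.
x = [−5.8e-05 + √(5.8e-05² + 3.6e-07)]/2 = 2.72 × 10^-4 M
pOH = 3.57, so pH = 14.00 − pOH = 10.43

pH = 10.43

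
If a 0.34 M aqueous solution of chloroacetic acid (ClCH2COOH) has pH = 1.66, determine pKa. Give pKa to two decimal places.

pKa = 2.82

[H+] = 10^(-1.66) = 2.19 × 10^-2 M
At equilibrium [HA] = 0.34 − 2.19 × 10^-2 = 3.18 × 10^-1 M
Ka = [H+][A-]/[HA] = (2.19 × 10^-2)² / 3.18 × 10^-1 = 1.51 × 10^-3
pKa = -log(1.51 × 10^-3) = 2.82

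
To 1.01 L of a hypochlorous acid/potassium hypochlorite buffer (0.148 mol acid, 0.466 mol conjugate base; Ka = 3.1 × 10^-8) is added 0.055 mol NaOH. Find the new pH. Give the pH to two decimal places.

pH = 8.26

After neutralization: n(HOCl) = 0.093 mol, n(OCl-) = 0.521 mol.
pKa = −log(3.1 × 10^-8) = 7.509
Henderson–Hasselbalch with mole ratio 0.521/0.093: pH = 7.509 + (+0.748)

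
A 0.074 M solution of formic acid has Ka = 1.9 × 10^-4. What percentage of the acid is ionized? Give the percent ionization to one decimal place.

4.9%

HCOOH ⇌ HCOO- + H+; let x = [H+] at equilibrium.
Solve x² + 0.00019x − 1.41e-05 = 0 → x = 3.66 × 10^-3 M
Fraction ionized = 3.66 × 10^-3 / 0.074 = 0.0495 → 4.9%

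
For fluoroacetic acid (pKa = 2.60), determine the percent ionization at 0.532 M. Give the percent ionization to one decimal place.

6.6%

FCH2COOH ⇌ FCH2COO- + H+; let x = [H+] at equilibrium.
Ka = 10^(−2.60) = 2.51 × 10^-3
Ka = x²/(C₀ − x); solving the quadratic gives x = 3.53 × 10^-2 M.
% ionization = x/C₀ × 100% = 3.53 × 10^-2/0.532 × 100% = 6.6%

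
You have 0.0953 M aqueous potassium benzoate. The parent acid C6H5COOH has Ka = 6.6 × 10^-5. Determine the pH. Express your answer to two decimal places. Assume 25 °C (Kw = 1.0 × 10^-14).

pH = 8.58

C6H5COO- is the conjugate base of the weak acid C6H5COOH.
Kb = Kw/Ka = 1.0×10^-14 / 6.6 × 10^-5 = 1.52 × 10^-10
Kb = [OH-]²/(0.0953 − [OH-]) = 1.52 × 10^-10
Neglecting [OH-] in the denominator: [OH-] = √(1.52 × 10^-10 × 0.0953) = 3.81 × 10^-6 M
Check: 0.004% ionized — well under 5%, approximation valid.
pOH = 5.42, so pH = 14.00 − pOH = 8.58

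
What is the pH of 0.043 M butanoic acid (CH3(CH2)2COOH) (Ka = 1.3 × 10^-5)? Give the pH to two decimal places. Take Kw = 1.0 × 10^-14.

pH = 3.13

CH3(CH2)2COOH ⇌ CH3(CH2)2COO- + H+
Ka = [H+]²/(0.043 − [H+]) = 1.3 × 10^-5
Since Ka ≪ C₀, [H+] ≈ √(Ka·C₀) = 7.48 × 10^-4 M.
Check: 1.7% ionized — well under 5%, approximation valid.
pH = −log[H+] = −log(7.48 × 10^-4) = 3.13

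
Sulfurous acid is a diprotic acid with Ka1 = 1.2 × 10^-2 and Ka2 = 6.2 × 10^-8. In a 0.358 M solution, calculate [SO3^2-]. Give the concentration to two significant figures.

6.2 × 10^-8 M

First ionization gives [H+] ≈ [HSO3-] = 5.98 × 10^-2 M.
Second step: Ka2 = [H+][SO3^2-]/[HSO3-] ≈ [SO3^2-] (since [H+] ≈ [HSO3-]).
So [SO3^2-] ≈ Ka2.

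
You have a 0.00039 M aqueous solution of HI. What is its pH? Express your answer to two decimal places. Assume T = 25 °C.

pH = 3.41

HI is a strong acid and dissociates completely, so [H+] = 0.00039 M.
pH = -log(0.00039) = 3.41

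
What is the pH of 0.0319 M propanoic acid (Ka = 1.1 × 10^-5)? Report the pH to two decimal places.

CH3CH2COOH ⇌ CH3CH2COO- + H+
Let x = [H+] at equilibrium. Ka = x²/(0.0319 − x).
Since Ka ≪ C₀, x ≈ √(Ka·C₀) = 5.92 × 10^-4 M.
pH = −log[H+] = −log(5.92 × 10^-4) = 3.23

pH = 3.23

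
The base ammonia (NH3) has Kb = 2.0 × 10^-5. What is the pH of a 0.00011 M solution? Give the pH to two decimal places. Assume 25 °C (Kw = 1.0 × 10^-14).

NH3 + H2O ⇌ NH4+ + OH-
Kb = [OH-]²/(0.00011 − [OH-]) = 2.0 × 10^-5
[OH-] is not negligible relative to C₀; solve [OH-]² + 2e-05·[OH-] − 2.2e-09 = 0.
[OH-] = [−2e-05 + √(2e-05² + 8.8e-09)]/2 = 3.80 × 10^-5 M
pOH = 4.42, so pH = 14.00 − pOH = 9.58

pH = 9.58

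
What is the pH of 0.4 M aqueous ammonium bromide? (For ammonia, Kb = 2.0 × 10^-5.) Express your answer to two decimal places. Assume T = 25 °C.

NH4+ is the conjugate acid of the weak base NH3.
Ka = Kw/Kb = 1.0×10^-14 / 2.0 × 10^-5 = 5.00 × 10^-10
Ka = [H+]²/(0.4 − [H+]) = 5.00 × 10^-10
Since Ka ≪ C₀, [H+] ≈ √(Ka·C₀) = 1.41 × 10^-5 M.
([H+]/C₀ = 0.0035% < 5%, so the approximation holds.)
pH = −log(1.41 × 10^-5) = 4.85

pH = 4.85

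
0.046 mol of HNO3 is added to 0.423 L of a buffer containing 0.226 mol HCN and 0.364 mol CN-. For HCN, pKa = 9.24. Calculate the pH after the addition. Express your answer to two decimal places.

Added H+ converts CN- to HCN: HCN → 0.272 mol, CN- → 0.318 mol.
Henderson–Hasselbalch with mole ratio 0.318/0.272: pH = 9.24 + (+0.068)

pH = 9.31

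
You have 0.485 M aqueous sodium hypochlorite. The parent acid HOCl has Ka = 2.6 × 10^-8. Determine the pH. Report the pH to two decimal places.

pH = 10.64

OCl- is the conjugate base of the weak acid HOCl.
Kb = Kw/Ka = 1.0×10^-14 / 2.6 × 10^-8 = 3.85 × 10^-7
From the ICE table, Kb = [OH-]²/(0.485 − [OH-]) = 3.85 × 10^-7.
Since Kb ≪ C₀, [OH-] ≈ √(Kb·C₀) = 4.32 × 10^-4 M.
pOH = 3.36, so pH = 14.00 − pOH = 10.64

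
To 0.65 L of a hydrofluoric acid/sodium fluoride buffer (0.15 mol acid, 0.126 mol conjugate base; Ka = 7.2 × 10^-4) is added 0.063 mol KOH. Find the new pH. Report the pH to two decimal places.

After neutralization: n(HF) = 0.087 mol, n(F-) = 0.189 mol.
pKa = −log(7.2 × 10^-4) = 3.143
pH = pKa + log([A⁻]/[HA]) = 3.143 + log(0.189/0.087) = 3.143 +0.337

pH = 3.48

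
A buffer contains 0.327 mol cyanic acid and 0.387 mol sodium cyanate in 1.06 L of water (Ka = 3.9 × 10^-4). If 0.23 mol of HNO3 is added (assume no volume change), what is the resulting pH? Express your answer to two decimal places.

pH = 2.86

After neutralization: n(HOCN) = 0.557 mol, n(OCN-) = 0.157 mol.
pKa = −log(3.9 × 10^-4) = 3.409
Henderson–Hasselbalch with mole ratio 0.157/0.557: pH = 3.409 + (-0.550)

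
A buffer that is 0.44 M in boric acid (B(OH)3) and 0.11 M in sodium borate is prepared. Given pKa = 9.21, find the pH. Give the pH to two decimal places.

pH = pKa + log([A⁻]/[HA]) = 9.21 + log(0.11/0.44)
pH = 9.21 + (-0.602) = 8.61

pH = 8.61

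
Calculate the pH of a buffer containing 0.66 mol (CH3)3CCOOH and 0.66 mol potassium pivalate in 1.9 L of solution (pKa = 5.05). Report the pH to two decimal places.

pH = 5.05

pH = pKa + log([A⁻]/[HA]) = 5.05 + log(0.66/0.66)
pH = 5.05 + (+0.000) = 5.05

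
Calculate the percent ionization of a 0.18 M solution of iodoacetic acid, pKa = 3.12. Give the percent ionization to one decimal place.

ICH2COOH ⇌ ICH2COO- + H+; let x = [H+] at equilibrium.
Ka = 10^(−3.12) = 7.59 × 10^-4
Solve x² + 0.000759x − 0.000137 = 0 → x = 1.13 × 10^-2 M
Fraction ionized = 1.13 × 10^-2 / 0.18 = 0.0628 → 6.3%

6.3%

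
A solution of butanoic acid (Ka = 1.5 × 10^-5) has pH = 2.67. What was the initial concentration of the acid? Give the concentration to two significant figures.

[H+] = 10^(-2.67) = 2.14 × 10^-3 M = x
Ka = x²/(C₀ − x) ⇒ C₀ = x + x²/Ka
C₀ = 2.14 × 10^-3 + (2.14 × 10^-3)²/(1.5 × 10^-5) = 3.07 × 10^-1 M

C₀ = 3.1 × 10^-1 M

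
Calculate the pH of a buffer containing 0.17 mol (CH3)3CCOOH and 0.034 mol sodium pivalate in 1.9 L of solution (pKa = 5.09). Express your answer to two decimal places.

pH = 4.39

Henderson–Hasselbalch: pH = pKa + log([(CH3)3CCOO-]/[(CH3)3CCOOH]) = 5.09 + log(0.034/0.17)
pH = 5.09 + (-0.699) = 4.39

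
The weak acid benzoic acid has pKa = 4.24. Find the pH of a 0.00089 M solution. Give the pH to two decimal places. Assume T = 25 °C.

C6H5COOH ⇌ C6H5COO- + H+
Ka = 10^(−4.24) = 5.75 × 10^-5
Let x = [H+] at equilibrium. Ka = x²/(0.00089 − x).
The 5% rule fails; solving x² + Ka·x − Ka·C₀ = 0 exactly:
x = [−5.75e-05 + √(5.75e-05² + 2.05e-07)]/2 = 1.99 × 10^-4 M
pH = −log(1.99 × 10^-4) = 3.70

pH = 3.70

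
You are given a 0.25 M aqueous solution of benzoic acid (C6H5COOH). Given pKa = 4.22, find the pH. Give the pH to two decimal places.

C6H5COOH ⇌ C6H5COO- + H+
Ka = 10^(−4.22) = 6.03 × 10^-5
From the ICE table, Ka = x²/(0.25 − x) = 6.03 × 10^-5.
Assume x ≪ 0.25: x ≈ √(6.03 × 10^-5 × 0.25) = 3.88 × 10^-3 M
pH = −log(3.88 × 10^-3) = 2.41

pH = 2.41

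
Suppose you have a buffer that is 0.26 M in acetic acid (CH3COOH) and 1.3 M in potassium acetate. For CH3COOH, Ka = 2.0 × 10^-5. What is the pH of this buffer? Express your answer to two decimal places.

pH = 5.40

pKa = −log(2.0 × 10^-5) = 4.699
pH = pKa + log([A⁻]/[HA]) = 4.699 + log(1.3/0.26)
pH = 4.699 + (+0.699) = 5.40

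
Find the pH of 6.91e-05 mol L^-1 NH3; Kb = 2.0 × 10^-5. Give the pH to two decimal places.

pH = 9.45

NH3 + H2O ⇌ NH4+ + OH-
From the ICE table, Kb = x²/(6.91e-05 − x) = 2.0 × 10^-5.
Here C₀/Kb ≈ 3.45, so the small-x approximation fails. Use the quadratic:
x = (−Kb + √(Kb² + 4·Kb·C₀))/2 = 2.85 × 10^-5 M
pOH = −log(2.85 × 10^-5) = 4.55; pH = 14.00 − 4.55 = 9.45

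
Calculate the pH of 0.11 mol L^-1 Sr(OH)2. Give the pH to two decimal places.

Sr(OH)2 is a strong base (each formula unit releases 2 OH-); [OH-] = 0.22 M.
pOH = -log(0.22) = 0.66
pH = 14.00 - 0.66 = 13.34

pH = 13.34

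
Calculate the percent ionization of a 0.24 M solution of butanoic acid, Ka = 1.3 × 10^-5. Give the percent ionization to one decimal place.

CH3(CH2)2COOH ⇌ CH3(CH2)2COO- + H+; let x = [H+] at equilibrium.
x ≈ √(Ka·C₀) = √(1.3 × 10^-5 × 0.24) = 1.77 × 10^-3 M
% ionization = x/C₀ × 100% = 1.77 × 10^-3/0.24 × 100% = 0.7%

0.7%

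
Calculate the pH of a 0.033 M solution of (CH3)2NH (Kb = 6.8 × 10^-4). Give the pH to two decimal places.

pH = 11.64

(CH3)2NH + H2O ⇌ (CH3)2NH2+ + OH-
Kb = x²/(0.033 − x) = 6.8 × 10^-4
Here C₀/Kb ≈ 48.5, so the small-x approximation fails. Use the quadratic:
x = [−0.00068 + √(0.00068² + 8.98e-05)]/2 = 4.41 × 10^-3 M
pOH = −log(4.41 × 10^-3) = 2.36; pH = 14.00 − 2.36 = 11.64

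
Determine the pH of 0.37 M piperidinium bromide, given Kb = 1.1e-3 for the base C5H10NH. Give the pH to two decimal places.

C5H10NH2+ is the conjugate acid of the weak base C5H10NH.
Ka = Kw/Kb = 1.0×10^-14 / 1.1 × 10^-3 = 9.09 × 10^-12
From the ICE table, Ka = [H+]²/(0.37 − [H+]) = 9.09 × 10^-12.
Neglecting [H+] in the denominator: [H+] = √(9.09 × 10^-12 × 0.37) = 1.83 × 10^-6 M
pH = −log[H+] = −log(1.83 × 10^-6) = 5.74

pH = 5.74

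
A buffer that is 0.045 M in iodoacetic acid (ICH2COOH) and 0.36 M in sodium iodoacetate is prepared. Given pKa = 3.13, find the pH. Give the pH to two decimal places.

pH = pKa + log([A⁻]/[HA]) = 3.13 + log(0.36/0.045)
pH = 3.13 + (+0.903) = 4.03

pH = 4.03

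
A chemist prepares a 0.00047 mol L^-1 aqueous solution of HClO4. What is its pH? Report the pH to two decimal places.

pH = 3.33

HClO4 is a strong acid and dissociates completely, so [H+] = 0.00047 M.
pH = -log(0.00047) = 3.33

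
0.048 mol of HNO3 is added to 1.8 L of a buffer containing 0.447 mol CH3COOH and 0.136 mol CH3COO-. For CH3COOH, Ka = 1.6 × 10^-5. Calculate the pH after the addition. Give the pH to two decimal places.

pH = 4.05

Added H+ converts CH3COO- to CH3COOH: CH3COOH → 0.495 mol, CH3COO- → 0.088 mol.
pKa = −log(1.6 × 10^-5) = 4.796
Henderson–Hasselbalch with mole ratio 0.088/0.495: pH = 4.796 + (-0.750)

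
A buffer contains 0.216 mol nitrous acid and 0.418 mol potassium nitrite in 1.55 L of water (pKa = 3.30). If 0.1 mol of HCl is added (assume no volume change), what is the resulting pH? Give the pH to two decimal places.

Added H+ converts NO2- to HNO2: HNO2 → 0.316 mol, NO2- → 0.318 mol.
Henderson–Hasselbalch with mole ratio 0.318/0.316: pH = 3.30 + (+0.003)

pH = 3.30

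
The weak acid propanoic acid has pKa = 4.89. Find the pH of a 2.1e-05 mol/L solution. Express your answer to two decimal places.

CH3CH2COOH ⇌ CH3CH2COO- + H+
Ka = 10^(−4.89) = 1.29 × 10^-5
From the ICE table, Ka = [H+]²/(2.1e-05 − [H+]) = 1.29 × 10^-5.
[H+] is not negligible relative to C₀; solve [H+]² + 1.29e-05·[H+] − 2.71e-10 = 0.
[H+] = [−1.29e-05 + √(1.29e-05² + 1.08e-09)]/2 = 1.12 × 10^-5 M
pH = −log(1.12 × 10^-5) = 4.95

pH = 4.95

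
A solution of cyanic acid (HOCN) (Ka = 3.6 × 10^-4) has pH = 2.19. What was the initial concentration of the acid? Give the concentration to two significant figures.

[H+] = 10^(-2.19) = 6.46 × 10^-3 M = x
Ka = x²/(C₀ − x) ⇒ C₀ = x + x²/Ka
C₀ = 6.46 × 10^-3 + (6.46 × 10^-3)²/(3.6 × 10^-4) = 1.22 × 10^-1 M

C₀ = 1.2 × 10^-1 M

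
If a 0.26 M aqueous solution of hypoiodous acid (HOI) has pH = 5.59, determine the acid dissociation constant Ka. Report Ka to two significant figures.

Ka = 2.5 × 10^-11

[H+] = 10^(-5.59) = 2.57 × 10^-6 M
At equilibrium [HA] = 0.26 − 2.57 × 10^-6 = 2.60 × 10^-1 M
Ka = [H+][A-]/[HA] = (2.57 × 10^-6)² / 2.60 × 10^-1 = 2.5 × 10^-11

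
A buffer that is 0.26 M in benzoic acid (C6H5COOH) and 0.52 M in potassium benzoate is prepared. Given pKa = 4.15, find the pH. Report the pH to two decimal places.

pH = pKa + log([A⁻]/[HA]) = 4.15 + log(0.52/0.26)
pH = 4.15 + (+0.301) = 4.45

pH = 4.45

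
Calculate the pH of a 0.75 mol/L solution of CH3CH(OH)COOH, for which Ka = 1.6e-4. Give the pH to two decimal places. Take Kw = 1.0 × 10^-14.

pH = 1.96

CH3CH(OH)COOH ⇌ CH3CH(OH)COO- + H+
Ka = [H+]²/(0.75 − [H+]) = 1.6 × 10^-4
Assume [H+] ≪ 0.75: [H+] ≈ √(1.6 × 10^-4 × 0.75) = 1.10 × 10^-2 M
pH = −log[H+] = −log(1.10 × 10^-2) = 1.96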